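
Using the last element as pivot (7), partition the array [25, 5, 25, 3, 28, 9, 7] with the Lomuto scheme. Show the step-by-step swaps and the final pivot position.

Lomuto partition with pivot = 7:

Initial array: [25, 5, 25, 3, 28, 9, 7]

arr[0]=25 > 7: no swap
arr[1]=5 <= 7: swap with position 0, array becomes [5, 25, 25, 3, 28, 9, 7]
arr[2]=25 > 7: no swap
arr[3]=3 <= 7: swap with position 1, array becomes [5, 3, 25, 25, 28, 9, 7]
arr[4]=28 > 7: no swap
arr[5]=9 > 7: no swap

Place pivot at position 2: [5, 3, 7, 25, 28, 9, 25]
Pivot position: 2

After partitioning with pivot 7, the array becomes [5, 3, 7, 25, 28, 9, 25]. The pivot is placed at index 2. All elements to the left of the pivot are <= 7, and all elements to the right are > 7.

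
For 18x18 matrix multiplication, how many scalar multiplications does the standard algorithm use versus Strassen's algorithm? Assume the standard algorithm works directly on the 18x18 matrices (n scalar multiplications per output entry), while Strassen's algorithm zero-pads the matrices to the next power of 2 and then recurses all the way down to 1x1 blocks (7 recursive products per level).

Matrix multiplication for 18x18 matrices:

Strassen's algorithm requires power-of-2 dimensions. Pad 18x18 to 32x32 (next power of 2).

Standard algorithm: 18^3 = 5832 multiplications
Strassen's algorithm: 7^(log2(32)) = 7^5 = 16807 multiplications
Difference: 5832 - 16807 = -10975 (Strassen uses MORE here due to padding overhead — for small or just-over-power-of-2 n, padding can outweigh the per-level savings)

Standard: 5832 multiplications (18^3). Strassen: 16807 multiplications (7^5, after padding to 32x32). Strassen reduces 8 recursive multiplications to 7 at each level.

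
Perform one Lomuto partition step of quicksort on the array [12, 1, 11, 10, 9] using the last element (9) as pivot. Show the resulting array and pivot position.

Lomuto partition with pivot = 9:

Initial array: [12, 1, 11, 10, 9]

arr[0]=12 > 9: no swap
arr[1]=1 <= 9: swap with position 0, array becomes [1, 12, 11, 10, 9]
arr[2]=11 > 9: no swap
arr[3]=10 > 9: no swap

Place pivot at position 1: [1, 9, 11, 10, 12]
Pivot position: 1

After partitioning with pivot 9, the array becomes [1, 9, 11, 10, 12]. The pivot is placed at index 1. All elements to the left of the pivot are <= 9, and all elements to the right are > 9.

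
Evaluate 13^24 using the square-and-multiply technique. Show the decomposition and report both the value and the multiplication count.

Computing 13^24 by squaring (build up from 13^1; each line after the first costs one multiplication):

13^1 = 13
13^2 = (13^1)^2 = 13^2 = 169
13^3 = 13 * 13^2 = 13 * 169 = 2197
13^6 = (13^3)^2 = 2197^2 = 4826809
13^12 = (13^6)^2 = 4826809^2 = 23298085122481
13^24 = (13^12)^2 = 23298085122481^2 = 542800770374370512771595361

Result: 542800770374370512771595361
Multiplications needed: 5 (5 lines after 13^1)

13^24 = 542800770374370512771595361. Using exponentiation by squaring, this requires 5 multiplications. The key idea: if the exponent is even, square the half-power; if odd, multiply by the base once.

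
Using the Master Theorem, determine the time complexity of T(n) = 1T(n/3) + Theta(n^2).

Master Theorem for T(n) = 1T(n/3) + O(n^2):

a = 1, b = 3, c = 2
log_b(a) = log_3(1) = 0.0000

Case 3: c = 2 > log_3(1) = 0.0000
T(n) = O(n^2) = O(n^2)

For T(n) = 1T(n/3) + O(n^2): log_3(1) = 0.0000. This is Case 3 of the Master Theorem (c > log_b(a), work dominated by root), giving O(n^2).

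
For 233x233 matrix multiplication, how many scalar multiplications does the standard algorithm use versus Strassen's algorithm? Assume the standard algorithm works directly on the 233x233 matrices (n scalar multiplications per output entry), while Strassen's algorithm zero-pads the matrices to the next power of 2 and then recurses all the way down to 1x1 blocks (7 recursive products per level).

Matrix multiplication for 233x233 matrices:

Strassen's algorithm requires power-of-2 dimensions. Pad 233x233 to 256x256 (next power of 2).

Standard algorithm: 233^3 = 12649337 multiplications
Strassen's algorithm: 7^(log2(256)) = 7^8 = 5764801 multiplications
Savings: 12649337 - 5764801 = 6884536 multiplications

Standard: 12649337 multiplications (233^3). Strassen: 5764801 multiplications (7^8, after padding to 256x256). Strassen reduces 8 recursive multiplications to 7 at each level.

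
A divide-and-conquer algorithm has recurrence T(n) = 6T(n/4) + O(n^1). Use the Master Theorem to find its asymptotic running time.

Master Theorem for T(n) = 6T(n/4) + O(n^1):

a = 6, b = 4, c = 1
log_b(a) = log_4(6) = 1.2925

Case 1: c = 1 < log_4(6) = 1.2925
T(n) = O(n^(log_4 6))

For T(n) = 6T(n/4) + O(n^1): log_4(6) = 1.2925. This is Case 1 of the Master Theorem (c < log_b(a), work dominated by leaves), giving O(n^(log_4 6)).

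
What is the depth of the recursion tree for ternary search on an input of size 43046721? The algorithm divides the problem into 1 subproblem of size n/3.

For divide and conquer with division factor 3:

Problem sizes at each level:
Level 0: 43046721
Level 1: 14348907
Level 2: 4782969
Level 3: 1594323
Level 4: 531441
Level 5: 177147
Level 6: 59049
Level 7: 19683
Level 8: 6561
Level 9: 2187
Level 10: 729
Level 11: 243
Level 12: 81
Level 13: 27
Level 14: 9
Level 15: 3
Level 16: 1

The root is level 0 and the size-1 base case is level 16 (the tree spans levels 0 through 16, i.e. 17 levels counting the root), so the depth is the number of divisions: log_3(43046721) = 16

The recursion tree depth is log_3(43046721) = 16. At each level, the problem size is divided by 3, so it takes 16 divisions to reduce to a base case of size 1. The algorithm makes 1 recursive call at each level.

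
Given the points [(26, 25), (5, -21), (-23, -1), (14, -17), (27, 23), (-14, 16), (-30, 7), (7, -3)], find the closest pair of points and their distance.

Computing all pairwise distances among 8 points:

d((26, 25), (5, -21)) = 50.5668
d((26, 25), (-23, -1)) = 55.4707
d((26, 25), (14, -17)) = 43.6807
d((26, 25), (27, 23)) = 2.2361 <-- minimum
d((26, 25), (-14, 16)) = 41.0
d((26, 25), (-30, 7)) = 58.8218
d((26, 25), (7, -3)) = 33.8378
d((5, -21), (-23, -1)) = 34.4093
d((5, -21), (14, -17)) = 9.8489
d((5, -21), (27, 23)) = 49.1935
d((5, -21), (-14, 16)) = 41.5933
d((5, -21), (-30, 7)) = 44.8219
d((5, -21), (7, -3)) = 18.1108
d((-23, -1), (14, -17)) = 40.3113
d((-23, -1), (27, 23)) = 55.4617
d((-23, -1), (-14, 16)) = 19.2354
d((-23, -1), (-30, 7)) = 10.6301
d((-23, -1), (7, -3)) = 30.0666
d((14, -17), (27, 23)) = 42.0595
d((14, -17), (-14, 16)) = 43.2782
d((14, -17), (-30, 7)) = 50.1199
d((14, -17), (7, -3)) = 15.6525
d((27, 23), (-14, 16)) = 41.5933
d((27, 23), (-30, 7)) = 59.203
d((27, 23), (7, -3)) = 32.8024
d((-14, 16), (-30, 7)) = 18.3576
d((-14, 16), (7, -3)) = 28.3196
d((-30, 7), (7, -3)) = 38.3275

Closest pair: (26, 25) and (27, 23) with distance 2.2361

The closest pair is (26, 25) and (27, 23) with Euclidean distance 2.2361. For 8 points, brute-force pairwise comparison is shown above. For large n, the divide-and-conquer algorithm (sort by x, recurse on halves, check the dividing strip) achieves O(n log n).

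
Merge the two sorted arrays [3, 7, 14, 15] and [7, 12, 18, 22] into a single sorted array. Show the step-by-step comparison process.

Merging process:

Compare 3 vs 7: take 3 from left. Merged: [3]
Compare 7 vs 7: take 7 from left. Merged: [3, 7]
Compare 14 vs 7: take 7 from right. Merged: [3, 7, 7]
Compare 14 vs 12: take 12 from right. Merged: [3, 7, 7, 12]
Compare 14 vs 18: take 14 from left. Merged: [3, 7, 7, 12, 14]
Compare 15 vs 18: take 15 from left. Merged: [3, 7, 7, 12, 14, 15]
Append remaining from right: [18, 22]. Merged: [3, 7, 7, 12, 14, 15, 18, 22]

Final merged array: [3, 7, 7, 12, 14, 15, 18, 22]
Total comparisons: 6

The merged array is [3, 7, 7, 12, 14, 15, 18, 22], requiring 6 comparisons. The merge step runs in O(n) time where n is the total number of elements.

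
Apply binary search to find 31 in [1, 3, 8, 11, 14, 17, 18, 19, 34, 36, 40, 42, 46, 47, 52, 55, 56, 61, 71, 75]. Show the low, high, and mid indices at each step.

Binary search for 31 in [1, 3, 8, 11, 14, 17, 18, 19, 34, 36, 40, 42, 46, 47, 52, 55, 56, 61, 71, 75]:

lo=0, hi=19, mid=9, arr[mid]=36 -> 36 > 31, search left half
lo=0, hi=8, mid=4, arr[mid]=14 -> 14 < 31, search right half
lo=5, hi=8, mid=6, arr[mid]=18 -> 18 < 31, search right half
lo=7, hi=8, mid=7, arr[mid]=19 -> 19 < 31, search right half
lo=8, hi=8, mid=8, arr[mid]=34 -> 34 > 31, search left half
lo=8 > hi=7, target 31 not found

Binary search determines that 31 is not in the array after 5 comparisons. The search space was exhausted without finding the target.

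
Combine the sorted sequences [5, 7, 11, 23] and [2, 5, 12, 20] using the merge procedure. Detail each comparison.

Merging process:

Compare 5 vs 2: take 2 from right. Merged: [2]
Compare 5 vs 5: take 5 from left. Merged: [2, 5]
Compare 7 vs 5: take 5 from right. Merged: [2, 5, 5]
Compare 7 vs 12: take 7 from left. Merged: [2, 5, 5, 7]
Compare 11 vs 12: take 11 from left. Merged: [2, 5, 5, 7, 11]
Compare 23 vs 12: take 12 from right. Merged: [2, 5, 5, 7, 11, 12]
Compare 23 vs 20: take 20 from right. Merged: [2, 5, 5, 7, 11, 12, 20]
Append remaining from left: [23]. Merged: [2, 5, 5, 7, 11, 12, 20, 23]

Final merged array: [2, 5, 5, 7, 11, 12, 20, 23]
Total comparisons: 7

The merged array is [2, 5, 5, 7, 11, 12, 20, 23], requiring 7 comparisons. The merge step runs in O(n) time where n is the total number of elements.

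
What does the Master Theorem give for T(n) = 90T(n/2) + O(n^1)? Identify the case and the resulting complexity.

Master Theorem for T(n) = 90T(n/2) + O(n^1):

a = 90, b = 2, c = 1
log_b(a) = log_2(90) = 6.4919

Case 1: c = 1 < log_2(90) = 6.4919
T(n) = O(n^(log_2 90))

For T(n) = 90T(n/2) + O(n^1): log_2(90) = 6.4919. This is Case 1 of the Master Theorem (c < log_b(a), work dominated by leaves), giving O(n^(log_2 90)).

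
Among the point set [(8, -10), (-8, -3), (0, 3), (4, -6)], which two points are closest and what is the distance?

Computing all pairwise distances among 4 points:

d((8, -10), (-8, -3)) = 17.4642
d((8, -10), (0, 3)) = 15.2643
d((8, -10), (4, -6)) = 5.6569 <-- minimum
d((-8, -3), (0, 3)) = 10.0
d((-8, -3), (4, -6)) = 12.3693
d((0, 3), (4, -6)) = 9.8489

Closest pair: (8, -10) and (4, -6) with distance 5.6569

The closest pair is (8, -10) and (4, -6) with Euclidean distance 5.6569. For 4 points, brute-force pairwise comparison is shown above. For large n, the divide-and-conquer algorithm (sort by x, recurse on halves, check the dividing strip) achieves O(n log n).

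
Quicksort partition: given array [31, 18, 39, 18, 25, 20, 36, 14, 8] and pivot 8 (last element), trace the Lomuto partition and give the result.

Lomuto partition with pivot = 8:

Initial array: [31, 18, 39, 18, 25, 20, 36, 14, 8]

arr[0]=31 > 8: no swap
arr[1]=18 > 8: no swap
arr[2]=39 > 8: no swap
arr[3]=18 > 8: no swap
arr[4]=25 > 8: no swap
arr[5]=20 > 8: no swap
arr[6]=36 > 8: no swap
arr[7]=14 > 8: no swap

Place pivot at position 0: [8, 18, 39, 18, 25, 20, 36, 14, 31]
Pivot position: 0

After partitioning with pivot 8, the array becomes [8, 18, 39, 18, 25, 20, 36, 14, 31]. The pivot is placed at index 0. All elements to the left of the pivot are <= 8, and all elements to the right are > 8.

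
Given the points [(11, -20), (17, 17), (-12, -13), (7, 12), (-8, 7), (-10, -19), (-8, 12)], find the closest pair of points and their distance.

Computing all pairwise distances among 7 points:

d((11, -20), (17, 17)) = 37.4833
d((11, -20), (-12, -13)) = 24.0416
d((11, -20), (7, 12)) = 32.249
d((11, -20), (-8, 7)) = 33.0151
d((11, -20), (-10, -19)) = 21.0238
d((11, -20), (-8, 12)) = 37.2156
d((17, 17), (-12, -13)) = 41.7253
d((17, 17), (7, 12)) = 11.1803
d((17, 17), (-8, 7)) = 26.9258
d((17, 17), (-10, -19)) = 45.0
d((17, 17), (-8, 12)) = 25.4951
d((-12, -13), (7, 12)) = 31.4006
d((-12, -13), (-8, 7)) = 20.3961
d((-12, -13), (-10, -19)) = 6.3246
d((-12, -13), (-8, 12)) = 25.318
d((7, 12), (-8, 7)) = 15.8114
d((7, 12), (-10, -19)) = 35.3553
d((7, 12), (-8, 12)) = 15.0
d((-8, 7), (-10, -19)) = 26.0768
d((-8, 7), (-8, 12)) = 5.0 <-- minimum
d((-10, -19), (-8, 12)) = 31.0644

Closest pair: (-8, 7) and (-8, 12) with distance 5.0

The closest pair is (-8, 7) and (-8, 12) with Euclidean distance 5.0. For 7 points, brute-force pairwise comparison is shown above. For large n, the divide-and-conquer algorithm (sort by x, recurse on halves, check the dividing strip) achieves O(n log n).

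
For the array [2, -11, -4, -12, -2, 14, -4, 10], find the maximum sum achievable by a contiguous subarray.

Using Kadane's algorithm on [2, -11, -4, -12, -2, 14, -4, 10]:

Scanning through the array:
Position 1 (value -11): max_ending_here = -9, max_so_far = 2
Position 2 (value -4): max_ending_here = -4, max_so_far = 2
Position 3 (value -12): max_ending_here = -12, max_so_far = 2
Position 4 (value -2): max_ending_here = -2, max_so_far = 2
Position 5 (value 14): max_ending_here = 14, max_so_far = 14
Position 6 (value -4): max_ending_here = 10, max_so_far = 14
Position 7 (value 10): max_ending_here = 20, max_so_far = 20

Maximum subarray: [14, -4, 10]
Maximum sum: 20

The maximum subarray is [14, -4, 10] with sum 20. This subarray runs from index 5 to index 7.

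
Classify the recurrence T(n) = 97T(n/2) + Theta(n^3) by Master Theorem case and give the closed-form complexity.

Master Theorem for T(n) = 97T(n/2) + O(n^3):

a = 97, b = 2, c = 3
log_b(a) = log_2(97) = 6.5999

Case 1: c = 3 < log_2(97) = 6.5999
T(n) = O(n^(log_2 97))

For T(n) = 97T(n/2) + O(n^3): log_2(97) = 6.5999. This is Case 1 of the Master Theorem (c < log_b(a), work dominated by leaves), giving O(n^(log_2 97)).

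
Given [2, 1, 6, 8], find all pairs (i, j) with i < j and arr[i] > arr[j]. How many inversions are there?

Finding inversions in [2, 1, 6, 8]:

(0, 1): arr[0]=2 > arr[1]=1

Total inversions: 1

The array has 1 inversion(s): (0,1). Each pair (i,j) satisfies i < j and arr[i] > arr[j].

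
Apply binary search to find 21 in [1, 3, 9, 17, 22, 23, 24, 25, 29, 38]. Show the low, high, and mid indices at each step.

Binary search for 21 in [1, 3, 9, 17, 22, 23, 24, 25, 29, 38]:

lo=0, hi=9, mid=4, arr[mid]=22 -> 22 > 21, search left half
lo=0, hi=3, mid=1, arr[mid]=3 -> 3 < 21, search right half
lo=2, hi=3, mid=2, arr[mid]=9 -> 9 < 21, search right half
lo=3, hi=3, mid=3, arr[mid]=17 -> 17 < 21, search right half
lo=4 > hi=3, target 21 not found

Binary search determines that 21 is not in the array after 4 comparisons. The search space was exhausted without finding the target.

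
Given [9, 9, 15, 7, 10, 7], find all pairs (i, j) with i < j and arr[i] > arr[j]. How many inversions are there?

Finding inversions in [9, 9, 15, 7, 10, 7]:

(0, 3): arr[0]=9 > arr[3]=7
(0, 5): arr[0]=9 > arr[5]=7
(1, 3): arr[1]=9 > arr[3]=7
(1, 5): arr[1]=9 > arr[5]=7
(2, 3): arr[2]=15 > arr[3]=7
(2, 4): arr[2]=15 > arr[4]=10
(2, 5): arr[2]=15 > arr[5]=7
(4, 5): arr[4]=10 > arr[5]=7

Total inversions: 8

The array has 8 inversion(s): (0,3), (0,5), (1,3), (1,5), (2,3), (2,4), (2,5), (4,5). Each pair (i,j) satisfies i < j and arr[i] > arr[j].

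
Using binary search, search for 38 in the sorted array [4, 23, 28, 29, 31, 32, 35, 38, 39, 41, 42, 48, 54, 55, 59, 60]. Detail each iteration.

Binary search for 38 in [4, 23, 28, 29, 31, 32, 35, 38, 39, 41, 42, 48, 54, 55, 59, 60]:

lo=0, hi=15, mid=7, arr[mid]=38 -> Found target at index 7!

Binary search finds 38 at index 7 after 1 comparisons. The search repeatedly halves the search space by comparing with the middle element.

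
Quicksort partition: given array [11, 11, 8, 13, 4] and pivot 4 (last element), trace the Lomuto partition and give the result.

Lomuto partition with pivot = 4:

Initial array: [11, 11, 8, 13, 4]

arr[0]=11 > 4: no swap
arr[1]=11 > 4: no swap
arr[2]=8 > 4: no swap
arr[3]=13 > 4: no swap

Place pivot at position 0: [4, 11, 8, 13, 11]
Pivot position: 0

After partitioning with pivot 4, the array becomes [4, 11, 8, 13, 11]. The pivot is placed at index 0. All elements to the left of the pivot are <= 4, and all elements to the right are > 4.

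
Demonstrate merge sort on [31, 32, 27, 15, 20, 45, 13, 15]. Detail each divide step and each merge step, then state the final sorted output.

Merge sort trace:

Split: [31, 32, 27, 15, 20, 45, 13, 15] -> [31, 32, 27, 15] and [20, 45, 13, 15]
  Split: [31, 32, 27, 15] -> [31, 32] and [27, 15]
    Split: [31, 32] -> [31] and [32]
    Merge: [31] + [32] -> [31, 32]
    Split: [27, 15] -> [27] and [15]
    Merge: [27] + [15] -> [15, 27]
  Merge: [31, 32] + [15, 27] -> [15, 27, 31, 32]
  Split: [20, 45, 13, 15] -> [20, 45] and [13, 15]
    Split: [20, 45] -> [20] and [45]
    Merge: [20] + [45] -> [20, 45]
    Split: [13, 15] -> [13] and [15]
    Merge: [13] + [15] -> [13, 15]
  Merge: [20, 45] + [13, 15] -> [13, 15, 20, 45]
Merge: [15, 27, 31, 32] + [13, 15, 20, 45] -> [13, 15, 15, 20, 27, 31, 32, 45]

Final sorted array: [13, 15, 15, 20, 27, 31, 32, 45]

The merge sort proceeds by recursively splitting the array and merging sorted halves.
After all merges, the sorted array is [13, 15, 15, 20, 27, 31, 32, 45].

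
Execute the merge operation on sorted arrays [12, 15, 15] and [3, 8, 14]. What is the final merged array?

Merging process:

Compare 12 vs 3: take 3 from right. Merged: [3]
Compare 12 vs 8: take 8 from right. Merged: [3, 8]
Compare 12 vs 14: take 12 from left. Merged: [3, 8, 12]
Compare 15 vs 14: take 14 from right. Merged: [3, 8, 12, 14]
Append remaining from left: [15, 15]. Merged: [3, 8, 12, 14, 15, 15]

Final merged array: [3, 8, 12, 14, 15, 15]
Total comparisons: 4

The merged array is [3, 8, 12, 14, 15, 15], requiring 4 comparisons. The merge step runs in O(n) time where n is the total number of elements.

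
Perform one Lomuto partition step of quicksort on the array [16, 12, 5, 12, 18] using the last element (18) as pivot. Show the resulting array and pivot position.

Lomuto partition with pivot = 18:

Initial array: [16, 12, 5, 12, 18]

arr[0]=16 <= 18: swap with position 0, array becomes [16, 12, 5, 12, 18]
arr[1]=12 <= 18: swap with position 1, array becomes [16, 12, 5, 12, 18]
arr[2]=5 <= 18: swap with position 2, array becomes [16, 12, 5, 12, 18]
arr[3]=12 <= 18: swap with position 3, array becomes [16, 12, 5, 12, 18]

Place pivot at position 4: [16, 12, 5, 12, 18]
Pivot position: 4

After partitioning with pivot 18, the array becomes [16, 12, 5, 12, 18]. The pivot is placed at index 4. All elements to the left of the pivot are <= 18, and all elements to the right are > 18.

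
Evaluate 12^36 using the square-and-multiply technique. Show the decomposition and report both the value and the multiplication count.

Computing 12^36 by squaring (build up from 12^1; each line after the first costs one multiplication):

12^1 = 12
12^2 = (12^1)^2 = 12^2 = 144
12^4 = (12^2)^2 = 144^2 = 20736
12^8 = (12^4)^2 = 20736^2 = 429981696
12^9 = 12 * 12^8 = 12 * 429981696 = 5159780352
12^18 = (12^9)^2 = 5159780352^2 = 26623333280885243904
12^36 = (12^18)^2 = 26623333280885243904^2 = 708801874985091845381344307009569161216

Result: 708801874985091845381344307009569161216
Multiplications needed: 6 (6 lines after 12^1)

12^36 = 708801874985091845381344307009569161216. Using exponentiation by squaring, this requires 6 multiplications. The key idea: if the exponent is even, square the half-power; if odd, multiply by the base once.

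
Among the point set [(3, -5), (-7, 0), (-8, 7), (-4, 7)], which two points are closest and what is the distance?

Computing all pairwise distances among 4 points:

d((3, -5), (-7, 0)) = 11.1803
d((3, -5), (-8, 7)) = 16.2788
d((3, -5), (-4, 7)) = 13.8924
d((-7, 0), (-8, 7)) = 7.0711
d((-7, 0), (-4, 7)) = 7.6158
d((-8, 7), (-4, 7)) = 4.0 <-- minimum

Closest pair: (-8, 7) and (-4, 7) with distance 4.0

The closest pair is (-8, 7) and (-4, 7) with Euclidean distance 4.0. For 4 points, brute-force pairwise comparison is shown above. For large n, the divide-and-conquer algorithm (sort by x, recurse on halves, check the dividing strip) achieves O(n log n).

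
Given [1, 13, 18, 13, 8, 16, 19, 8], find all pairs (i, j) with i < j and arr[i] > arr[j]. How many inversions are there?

Finding inversions in [1, 13, 18, 13, 8, 16, 19, 8]:

(1, 4): arr[1]=13 > arr[4]=8
(1, 7): arr[1]=13 > arr[7]=8
(2, 3): arr[2]=18 > arr[3]=13
(2, 4): arr[2]=18 > arr[4]=8
(2, 5): arr[2]=18 > arr[5]=16
(2, 7): arr[2]=18 > arr[7]=8
(3, 4): arr[3]=13 > arr[4]=8
(3, 7): arr[3]=13 > arr[7]=8
(5, 7): arr[5]=16 > arr[7]=8
(6, 7): arr[6]=19 > arr[7]=8

Total inversions: 10

The array has 10 inversion(s): (1,4), (1,7), (2,3), (2,4), (2,5), (2,7), (3,4), (3,7), (5,7), (6,7). Each pair (i,j) satisfies i < j and arr[i] > arr[j].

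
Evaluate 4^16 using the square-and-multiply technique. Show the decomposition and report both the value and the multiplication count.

Computing 4^16 by squaring (build up from 4^1; each line after the first costs one multiplication):

4^1 = 4
4^2 = (4^1)^2 = 4^2 = 16
4^4 = (4^2)^2 = 16^2 = 256
4^8 = (4^4)^2 = 256^2 = 65536
4^16 = (4^8)^2 = 65536^2 = 4294967296

Result: 4294967296
Multiplications needed: 4 (4 lines after 4^1)

4^16 = 4294967296. Using exponentiation by squaring, this requires 4 multiplications. The key idea: if the exponent is even, square the half-power; if odd, multiply by the base once.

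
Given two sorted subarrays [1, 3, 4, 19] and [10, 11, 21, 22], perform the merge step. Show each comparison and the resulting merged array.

Merging process:

Compare 1 vs 10: take 1 from left. Merged: [1]
Compare 3 vs 10: take 3 from left. Merged: [1, 3]
Compare 4 vs 10: take 4 from left. Merged: [1, 3, 4]
Compare 19 vs 10: take 10 from right. Merged: [1, 3, 4, 10]
Compare 19 vs 11: take 11 from right. Merged: [1, 3, 4, 10, 11]
Compare 19 vs 21: take 19 from left. Merged: [1, 3, 4, 10, 11, 19]
Append remaining from right: [21, 22]. Merged: [1, 3, 4, 10, 11, 19, 21, 22]

Final merged array: [1, 3, 4, 10, 11, 19, 21, 22]
Total comparisons: 6

The merged array is [1, 3, 4, 10, 11, 19, 21, 22], requiring 6 comparisons. The merge step runs in O(n) time where n is the total number of elements.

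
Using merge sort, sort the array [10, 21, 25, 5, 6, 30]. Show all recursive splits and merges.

Merge sort trace:

Split: [10, 21, 25, 5, 6, 30] -> [10, 21, 25] and [5, 6, 30]
  Split: [10, 21, 25] -> [10] and [21, 25]
    Split: [21, 25] -> [21] and [25]
    Merge: [21] + [25] -> [21, 25]
  Merge: [10] + [21, 25] -> [10, 21, 25]
  Split: [5, 6, 30] -> [5] and [6, 30]
    Split: [6, 30] -> [6] and [30]
    Merge: [6] + [30] -> [6, 30]
  Merge: [5] + [6, 30] -> [5, 6, 30]
Merge: [10, 21, 25] + [5, 6, 30] -> [5, 6, 10, 21, 25, 30]

Final sorted array: [5, 6, 10, 21, 25, 30]

The merge sort proceeds by recursively splitting the array and merging sorted halves.
After all merges, the sorted array is [5, 6, 10, 21, 25, 30].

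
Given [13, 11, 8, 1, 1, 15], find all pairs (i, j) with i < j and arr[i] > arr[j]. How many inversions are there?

Finding inversions in [13, 11, 8, 1, 1, 15]:

(0, 1): arr[0]=13 > arr[1]=11
(0, 2): arr[0]=13 > arr[2]=8
(0, 3): arr[0]=13 > arr[3]=1
(0, 4): arr[0]=13 > arr[4]=1
(1, 2): arr[1]=11 > arr[2]=8
(1, 3): arr[1]=11 > arr[3]=1
(1, 4): arr[1]=11 > arr[4]=1
(2, 3): arr[2]=8 > arr[3]=1
(2, 4): arr[2]=8 > arr[4]=1

Total inversions: 9

The array has 9 inversion(s): (0,1), (0,2), (0,3), (0,4), (1,2), (1,3), (1,4), (2,3), (2,4). Each pair (i,j) satisfies i < j and arr[i] > arr[j].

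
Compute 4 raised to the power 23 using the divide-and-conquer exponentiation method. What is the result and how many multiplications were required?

Computing 4^23 by squaring (build up from 4^1; each line after the first costs one multiplication):

4^1 = 4
4^2 = (4^1)^2 = 4^2 = 16
4^4 = (4^2)^2 = 16^2 = 256
4^5 = 4 * 4^4 = 4 * 256 = 1024
4^10 = (4^5)^2 = 1024^2 = 1048576
4^11 = 4 * 4^10 = 4 * 1048576 = 4194304
4^22 = (4^11)^2 = 4194304^2 = 17592186044416
4^23 = 4 * 4^22 = 4 * 17592186044416 = 70368744177664

Result: 70368744177664
Multiplications needed: 7 (7 lines after 4^1)

4^23 = 70368744177664. Using exponentiation by squaring, this requires 7 multiplications. The key idea: if the exponent is even, square the half-power; if odd, multiply by the base once.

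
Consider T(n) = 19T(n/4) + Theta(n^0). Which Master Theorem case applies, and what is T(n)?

Master Theorem for T(n) = 19T(n/4) + O(n^0):

a = 19, b = 4, c = 0
log_b(a) = log_4(19) = 2.1240

Case 1: c = 0 < log_4(19) = 2.1240
T(n) = O(n^(log_4 19))

For T(n) = 19T(n/4) + O(n^0): log_4(19) = 2.1240. This is Case 1 of the Master Theorem (c < log_b(a), work dominated by leaves), giving O(n^(log_4 19)).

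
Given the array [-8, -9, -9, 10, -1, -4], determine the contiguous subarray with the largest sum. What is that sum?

Using Kadane's algorithm on [-8, -9, -9, 10, -1, -4]:

Scanning through the array:
Position 1 (value -9): max_ending_here = -9, max_so_far = -8
Position 2 (value -9): max_ending_here = -9, max_so_far = -8
Position 3 (value 10): max_ending_here = 10, max_so_far = 10
Position 4 (value -1): max_ending_here = 9, max_so_far = 10
Position 5 (value -4): max_ending_here = 5, max_so_far = 10

Maximum subarray: [10]
Maximum sum: 10

The maximum subarray is [10] with sum 10. This subarray runs from index 3 to index 3.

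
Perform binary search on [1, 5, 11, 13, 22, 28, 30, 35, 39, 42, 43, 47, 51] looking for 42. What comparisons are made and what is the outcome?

Binary search for 42 in [1, 5, 11, 13, 22, 28, 30, 35, 39, 42, 43, 47, 51]:

lo=0, hi=12, mid=6, arr[mid]=30 -> 30 < 42, search right half
lo=7, hi=12, mid=9, arr[mid]=42 -> Found target at index 9!

Binary search finds 42 at index 9 after 2 comparisons. The search repeatedly halves the search space by comparing with the middle element.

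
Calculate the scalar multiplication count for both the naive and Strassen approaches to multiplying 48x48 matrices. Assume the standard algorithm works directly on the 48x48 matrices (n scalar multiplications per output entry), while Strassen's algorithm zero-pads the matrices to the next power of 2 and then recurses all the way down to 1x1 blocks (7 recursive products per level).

Matrix multiplication for 48x48 matrices:

Strassen's algorithm requires power-of-2 dimensions. Pad 48x48 to 64x64 (next power of 2).

Standard algorithm: 48^3 = 110592 multiplications
Strassen's algorithm: 7^(log2(64)) = 7^6 = 117649 multiplications
Difference: 110592 - 117649 = -7057 (Strassen uses MORE here due to padding overhead — for small or just-over-power-of-2 n, padding can outweigh the per-level savings)

Standard: 110592 multiplications (48^3). Strassen: 117649 multiplications (7^6, after padding to 64x64). Strassen reduces 8 recursive multiplications to 7 at each level.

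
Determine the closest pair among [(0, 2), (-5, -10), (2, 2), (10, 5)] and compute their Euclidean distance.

Computing all pairwise distances among 4 points:

d((0, 2), (-5, -10)) = 13.0
d((0, 2), (2, 2)) = 2.0 <-- minimum
d((0, 2), (10, 5)) = 10.4403
d((-5, -10), (2, 2)) = 13.8924
d((-5, -10), (10, 5)) = 21.2132
d((2, 2), (10, 5)) = 8.544

Closest pair: (0, 2) and (2, 2) with distance 2.0

The closest pair is (0, 2) and (2, 2) with Euclidean distance 2.0. For 4 points, brute-force pairwise comparison is shown above. For large n, the divide-and-conquer algorithm (sort by x, recurse on halves, check the dividing strip) achieves O(n log n).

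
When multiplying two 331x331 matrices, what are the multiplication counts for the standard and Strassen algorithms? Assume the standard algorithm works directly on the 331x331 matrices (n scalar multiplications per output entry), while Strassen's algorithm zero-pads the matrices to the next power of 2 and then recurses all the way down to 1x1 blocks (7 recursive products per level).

Matrix multiplication for 331x331 matrices:

Strassen's algorithm requires power-of-2 dimensions. Pad 331x331 to 512x512 (next power of 2).

Standard algorithm: 331^3 = 36264691 multiplications
Strassen's algorithm: 7^(log2(512)) = 7^9 = 40353607 multiplications
Difference: 36264691 - 40353607 = -4088916 (Strassen uses MORE here due to padding overhead — for small or just-over-power-of-2 n, padding can outweigh the per-level savings)

Standard: 36264691 multiplications (331^3). Strassen: 40353607 multiplications (7^9, after padding to 512x512). Strassen reduces 8 recursive multiplications to 7 at each level.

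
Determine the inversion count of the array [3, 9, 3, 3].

Finding inversions in [3, 9, 3, 3]:

(1, 2): arr[1]=9 > arr[2]=3
(1, 3): arr[1]=9 > arr[3]=3

Total inversions: 2

The array has 2 inversion(s): (1,2), (1,3). Each pair (i,j) satisfies i < j and arr[i] > arr[j].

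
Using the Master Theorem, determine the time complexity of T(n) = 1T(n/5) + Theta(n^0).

Master Theorem for T(n) = 1T(n/5) + O(n^0):

a = 1, b = 5, c = 0
log_b(a) = log_5(1) = 0.0000

Case 2: c = 0 = log_5(1) = 0.0000
T(n) = O(n^0 log n) = O(log n)

For T(n) = 1T(n/5) + O(n^0): log_5(1) = 0.0000. This is Case 2 of the Master Theorem (c = log_b(a), equal work at all levels), giving O(log n).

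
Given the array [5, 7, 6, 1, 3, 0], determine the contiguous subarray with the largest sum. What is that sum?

Using Kadane's algorithm on [5, 7, 6, 1, 3, 0]:

Scanning through the array:
Position 1 (value 7): max_ending_here = 12, max_so_far = 12
Position 2 (value 6): max_ending_here = 18, max_so_far = 18
Position 3 (value 1): max_ending_here = 19, max_so_far = 19
Position 4 (value 3): max_ending_here = 22, max_so_far = 22
Position 5 (value 0): max_ending_here = 22, max_so_far = 22

Maximum subarray: [5, 7, 6, 1, 3]
Maximum sum: 22

The maximum subarray is [5, 7, 6, 1, 3] with sum 22. This subarray runs from index 0 to index 4.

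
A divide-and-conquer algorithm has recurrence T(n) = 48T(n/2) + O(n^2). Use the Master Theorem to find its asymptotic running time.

Master Theorem for T(n) = 48T(n/2) + O(n^2):

a = 48, b = 2, c = 2
log_b(a) = log_2(48) = 5.5850

Case 1: c = 2 < log_2(48) = 5.5850
T(n) = O(n^(log_2 48))

For T(n) = 48T(n/2) + O(n^2): log_2(48) = 5.5850. This is Case 1 of the Master Theorem (c < log_b(a), work dominated by leaves), giving O(n^(log_2 48)).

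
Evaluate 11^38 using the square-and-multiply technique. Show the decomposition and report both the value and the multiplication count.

Computing 11^38 by squaring (build up from 11^1; each line after the first costs one multiplication):

11^1 = 11
11^2 = (11^1)^2 = 11^2 = 121
11^4 = (11^2)^2 = 121^2 = 14641
11^8 = (11^4)^2 = 14641^2 = 214358881
11^9 = 11 * 11^8 = 11 * 214358881 = 2357947691
11^18 = (11^9)^2 = 2357947691^2 = 5559917313492231481
11^19 = 11 * 11^18 = 11 * 5559917313492231481 = 61159090448414546291
11^38 = (11^19)^2 = 61159090448414546291^2 = 3740434344477351388916475705363381856681

Result: 3740434344477351388916475705363381856681
Multiplications needed: 7 (7 lines after 11^1)

11^38 = 3740434344477351388916475705363381856681. Using exponentiation by squaring, this requires 7 multiplications. The key idea: if the exponent is even, square the half-power; if odd, multiply by the base once.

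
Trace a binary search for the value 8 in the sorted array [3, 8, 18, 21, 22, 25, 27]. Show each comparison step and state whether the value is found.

Binary search for 8 in [3, 8, 18, 21, 22, 25, 27]:

lo=0, hi=6, mid=3, arr[mid]=21 -> 21 > 8, search left half
lo=0, hi=2, mid=1, arr[mid]=8 -> Found target at index 1!

Binary search finds 8 at index 1 after 2 comparisons. The search repeatedly halves the search space by comparing with the middle element.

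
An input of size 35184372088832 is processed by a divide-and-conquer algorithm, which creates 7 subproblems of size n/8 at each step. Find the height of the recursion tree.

For divide and conquer with division factor 8:

Problem sizes at each level:
Level 0: 35184372088832
Level 1: 4398046511104
Level 2: 549755813888
Level 3: 68719476736
Level 4: 8589934592
Level 5: 1073741824
Level 6: 134217728
Level 7: 16777216
Level 8: 2097152
Level 9: 262144
Level 10: 32768
Level 11: 4096
Level 12: 512
Level 13: 64
Level 14: 8
Level 15: 1

The root is level 0 and the size-1 base case is level 15 (the tree spans levels 0 through 15, i.e. 16 levels counting the root), so the depth is the number of divisions: log_8(35184372088832) = 15

The recursion tree depth is log_8(35184372088832) = 15. At each level, the problem size is divided by 8, so it takes 15 divisions to reduce to a base case of size 1. The algorithm makes 7 recursive calls at each level.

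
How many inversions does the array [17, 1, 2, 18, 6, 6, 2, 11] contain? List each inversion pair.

Finding inversions in [17, 1, 2, 18, 6, 6, 2, 11]:

(0, 1): arr[0]=17 > arr[1]=1
(0, 2): arr[0]=17 > arr[2]=2
(0, 4): arr[0]=17 > arr[4]=6
(0, 5): arr[0]=17 > arr[5]=6
(0, 6): arr[0]=17 > arr[6]=2
(0, 7): arr[0]=17 > arr[7]=11
(3, 4): arr[3]=18 > arr[4]=6
(3, 5): arr[3]=18 > arr[5]=6
(3, 6): arr[3]=18 > arr[6]=2
(3, 7): arr[3]=18 > arr[7]=11
(4, 6): arr[4]=6 > arr[6]=2
(5, 6): arr[5]=6 > arr[6]=2

Total inversions: 12

The array has 12 inversion(s): (0,1), (0,2), (0,4), (0,5), (0,6), (0,7), (3,4), (3,5), (3,6), (3,7), (4,6), (5,6). Each pair (i,j) satisfies i < j and arr[i] > arr[j].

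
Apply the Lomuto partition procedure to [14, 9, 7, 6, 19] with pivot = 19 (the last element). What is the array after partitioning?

Lomuto partition with pivot = 19:

Initial array: [14, 9, 7, 6, 19]

arr[0]=14 <= 19: swap with position 0, array becomes [14, 9, 7, 6, 19]
arr[1]=9 <= 19: swap with position 1, array becomes [14, 9, 7, 6, 19]
arr[2]=7 <= 19: swap with position 2, array becomes [14, 9, 7, 6, 19]
arr[3]=6 <= 19: swap with position 3, array becomes [14, 9, 7, 6, 19]

Place pivot at position 4: [14, 9, 7, 6, 19]
Pivot position: 4

After partitioning with pivot 19, the array becomes [14, 9, 7, 6, 19]. The pivot is placed at index 4. All elements to the left of the pivot are <= 19, and all elements to the right are > 19.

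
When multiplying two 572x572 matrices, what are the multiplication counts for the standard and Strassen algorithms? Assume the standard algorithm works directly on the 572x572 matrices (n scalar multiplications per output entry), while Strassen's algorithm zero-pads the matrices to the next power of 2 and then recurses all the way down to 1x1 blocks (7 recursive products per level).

Matrix multiplication for 572x572 matrices:

Strassen's algorithm requires power-of-2 dimensions. Pad 572x572 to 1024x1024 (next power of 2).

Standard algorithm: 572^3 = 187149248 multiplications
Strassen's algorithm: 7^(log2(1024)) = 7^10 = 282475249 multiplications
Difference: 187149248 - 282475249 = -95326001 (Strassen uses MORE here due to padding overhead — for small or just-over-power-of-2 n, padding can outweigh the per-level savings)

Standard: 187149248 multiplications (572^3). Strassen: 282475249 multiplications (7^10, after padding to 1024x1024). Strassen reduces 8 recursive multiplications to 7 at each level.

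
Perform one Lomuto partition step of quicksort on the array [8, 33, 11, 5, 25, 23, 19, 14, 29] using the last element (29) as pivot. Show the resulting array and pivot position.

Lomuto partition with pivot = 29:

Initial array: [8, 33, 11, 5, 25, 23, 19, 14, 29]

arr[0]=8 <= 29: swap with position 0, array becomes [8, 33, 11, 5, 25, 23, 19, 14, 29]
arr[1]=33 > 29: no swap
arr[2]=11 <= 29: swap with position 1, array becomes [8, 11, 33, 5, 25, 23, 19, 14, 29]
arr[3]=5 <= 29: swap with position 2, array becomes [8, 11, 5, 33, 25, 23, 19, 14, 29]
arr[4]=25 <= 29: swap with position 3, array becomes [8, 11, 5, 25, 33, 23, 19, 14, 29]
arr[5]=23 <= 29: swap with position 4, array becomes [8, 11, 5, 25, 23, 33, 19, 14, 29]
arr[6]=19 <= 29: swap with position 5, array becomes [8, 11, 5, 25, 23, 19, 33, 14, 29]
arr[7]=14 <= 29: swap with position 6, array becomes [8, 11, 5, 25, 23, 19, 14, 33, 29]

Place pivot at position 7: [8, 11, 5, 25, 23, 19, 14, 29, 33]
Pivot position: 7

After partitioning with pivot 29, the array becomes [8, 11, 5, 25, 23, 19, 14, 29, 33]. The pivot is placed at index 7. All elements to the left of the pivot are <= 29, and all elements to the right are > 29.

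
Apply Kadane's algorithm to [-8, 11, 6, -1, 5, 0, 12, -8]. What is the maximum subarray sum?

Using Kadane's algorithm on [-8, 11, 6, -1, 5, 0, 12, -8]:

Scanning through the array:
Position 1 (value 11): max_ending_here = 11, max_so_far = 11
Position 2 (value 6): max_ending_here = 17, max_so_far = 17
Position 3 (value -1): max_ending_here = 16, max_so_far = 17
Position 4 (value 5): max_ending_here = 21, max_so_far = 21
Position 5 (value 0): max_ending_here = 21, max_so_far = 21
Position 6 (value 12): max_ending_here = 33, max_so_far = 33
Position 7 (value -8): max_ending_here = 25, max_so_far = 33

Maximum subarray: [11, 6, -1, 5, 0, 12]
Maximum sum: 33

The maximum subarray is [11, 6, -1, 5, 0, 12] with sum 33. This subarray runs from index 1 to index 6.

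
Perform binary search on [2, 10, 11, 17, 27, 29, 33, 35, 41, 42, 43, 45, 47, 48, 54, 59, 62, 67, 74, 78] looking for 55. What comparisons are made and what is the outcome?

Binary search for 55 in [2, 10, 11, 17, 27, 29, 33, 35, 41, 42, 43, 45, 47, 48, 54, 59, 62, 67, 74, 78]:

lo=0, hi=19, mid=9, arr[mid]=42 -> 42 < 55, search right half
lo=10, hi=19, mid=14, arr[mid]=54 -> 54 < 55, search right half
lo=15, hi=19, mid=17, arr[mid]=67 -> 67 > 55, search left half
lo=15, hi=16, mid=15, arr[mid]=59 -> 59 > 55, search left half
lo=15 > hi=14, target 55 not found

Binary search determines that 55 is not in the array after 4 comparisons. The search space was exhausted without finding the target.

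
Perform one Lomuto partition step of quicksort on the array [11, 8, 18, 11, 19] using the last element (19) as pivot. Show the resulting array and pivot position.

Lomuto partition with pivot = 19:

Initial array: [11, 8, 18, 11, 19]

arr[0]=11 <= 19: swap with position 0, array becomes [11, 8, 18, 11, 19]
arr[1]=8 <= 19: swap with position 1, array becomes [11, 8, 18, 11, 19]
arr[2]=18 <= 19: swap with position 2, array becomes [11, 8, 18, 11, 19]
arr[3]=11 <= 19: swap with position 3, array becomes [11, 8, 18, 11, 19]

Place pivot at position 4: [11, 8, 18, 11, 19]
Pivot position: 4

After partitioning with pivot 19, the array becomes [11, 8, 18, 11, 19]. The pivot is placed at index 4. All elements to the left of the pivot are <= 19, and all elements to the right are > 19.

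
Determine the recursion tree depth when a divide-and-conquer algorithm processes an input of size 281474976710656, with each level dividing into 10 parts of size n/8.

For divide and conquer with division factor 8:

Problem sizes at each level:
Level 0: 281474976710656
Level 1: 35184372088832
Level 2: 4398046511104
Level 3: 549755813888
Level 4: 68719476736
Level 5: 8589934592
Level 6: 1073741824
Level 7: 134217728
Level 8: 16777216
Level 9: 2097152
Level 10: 262144
Level 11: 32768
Level 12: 4096
Level 13: 512
Level 14: 64
Level 15: 8
Level 16: 1

The root is level 0 and the size-1 base case is level 16 (the tree spans levels 0 through 16, i.e. 17 levels counting the root), so the depth is the number of divisions: log_8(281474976710656) = 16

The recursion tree depth is log_8(281474976710656) = 16. At each level, the problem size is divided by 8, so it takes 16 divisions to reduce to a base case of size 1. The algorithm makes 10 recursive calls at each level.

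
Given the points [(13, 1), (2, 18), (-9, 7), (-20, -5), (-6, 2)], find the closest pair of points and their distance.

Computing all pairwise distances among 5 points:

d((13, 1), (2, 18)) = 20.2485
d((13, 1), (-9, 7)) = 22.8035
d((13, 1), (-20, -5)) = 33.541
d((13, 1), (-6, 2)) = 19.0263
d((2, 18), (-9, 7)) = 15.5563
d((2, 18), (-20, -5)) = 31.8277
d((2, 18), (-6, 2)) = 17.8885
d((-9, 7), (-20, -5)) = 16.2788
d((-9, 7), (-6, 2)) = 5.831 <-- minimum
d((-20, -5), (-6, 2)) = 15.6525

Closest pair: (-9, 7) and (-6, 2) with distance 5.831

The closest pair is (-9, 7) and (-6, 2) with Euclidean distance 5.831. For 5 points, brute-force pairwise comparison is shown above. For large n, the divide-and-conquer algorithm (sort by x, recurse on halves, check the dividing strip) achieves O(n log n).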